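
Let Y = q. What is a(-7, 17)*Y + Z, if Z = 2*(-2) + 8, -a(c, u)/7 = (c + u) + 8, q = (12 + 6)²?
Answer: -40820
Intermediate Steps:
q = 324 (q = 18² = 324)
a(c, u) = -56 - 7*c - 7*u (a(c, u) = -7*((c + u) + 8) = -7*(8 + c + u) = -56 - 7*c - 7*u)
Z = 4 (Z = -4 + 8 = 4)
Y = 324
a(-7, 17)*Y + Z = (-56 - 7*(-7) - 7*17)*324 + 4 = (-56 + 49 - 119)*324 + 4 = -126*324 + 4 = -40824 + 4 = -40820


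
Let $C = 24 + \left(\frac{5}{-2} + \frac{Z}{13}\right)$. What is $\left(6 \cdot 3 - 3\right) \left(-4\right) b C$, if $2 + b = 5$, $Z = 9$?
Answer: $- \frac{51930}{13} \approx -3994.6$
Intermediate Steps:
$b = 3$ ($b = -2 + 5 = 3$)
$C = \frac{577}{26}$ ($C = 24 + \left(\frac{5}{-2} + \frac{9}{13}\right) = 24 + \left(5 \left(- \frac{1}{2}\right) + 9 \cdot \frac{1}{13}\right) = 24 + \left(- \frac{5}{2} + \frac{9}{13}\right) = 24 - \frac{47}{26} = \frac{577}{26} \approx 22.192$)
$\left(6 \cdot 3 - 3\right) \left(-4\right) b C = \left(6 \cdot 3 - 3\right) \left(-4\right) 3 \cdot \frac{577}{26} = \left(18 - 3\right) \left(-4\right) 3 \cdot \frac{577}{26} = 15 \left(-4\right) 3 \cdot \frac{577}{26} = \left(-60\right) 3 \cdot \frac{577}{26} = \left(-180\right) \frac{577}{26} = - \frac{51930}{13}$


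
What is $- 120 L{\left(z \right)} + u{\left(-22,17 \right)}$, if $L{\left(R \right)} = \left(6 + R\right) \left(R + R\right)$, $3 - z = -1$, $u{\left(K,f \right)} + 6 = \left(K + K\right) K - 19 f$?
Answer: $-8961$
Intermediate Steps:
$u{\left(K,f \right)} = -6 - 19 f + 2 K^{2}$ ($u{\left(K,f \right)} = -6 + \left(\left(K + K\right) K - 19 f\right) = -6 + \left(2 K K - 19 f\right) = -6 + \left(2 K^{2} - 19 f\right) = -6 + \left(- 19 f + 2 K^{2}\right) = -6 - 19 f + 2 K^{2}$)
$z = 4$ ($z = 3 - -1 = 3 + 1 = 4$)
$L{\left(R \right)} = 2 R \left(6 + R\right)$ ($L{\left(R \right)} = \left(6 + R\right) 2 R = 2 R \left(6 + R\right)$)
$- 120 L{\left(z \right)} + u{\left(-22,17 \right)} = - 120 \cdot 2 \cdot 4 \left(6 + 4\right) - \left(329 - 968\right) = - 120 \cdot 2 \cdot 4 \cdot 10 - -639 = \left(-120\right) 80 - -639 = -9600 + 639 = -8961$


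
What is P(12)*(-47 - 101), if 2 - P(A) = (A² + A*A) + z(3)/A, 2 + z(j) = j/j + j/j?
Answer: 42328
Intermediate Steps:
z(j) = 0 (z(j) = -2 + (j/j + j/j) = -2 + (1 + 1) = -2 + 2 = 0)
P(A) = 2 - 2*A² (P(A) = 2 - ((A² + A*A) + 0/A) = 2 - ((A² + A²) + 0) = 2 - (2*A² + 0) = 2 - 2*A²)
P(12)*(-47 - 101) = (2 - 2*12²)*(-47 - 101) = (2 - 2*144)*(-148) = (2 - 288)*(-148) = -286*(-148) = 42328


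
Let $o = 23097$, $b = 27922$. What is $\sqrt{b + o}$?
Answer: $\sqrt{51019} \approx 225.87$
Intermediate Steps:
$\sqrt{b + o} = \sqrt{27922 + 23097} = \sqrt{51019}$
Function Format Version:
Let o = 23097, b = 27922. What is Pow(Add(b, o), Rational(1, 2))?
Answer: Pow(51019, Rational(1, 2)) ≈ 225.87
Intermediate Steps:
Pow(Add(b, o), Rational(1, 2)) = Pow(Add(27922, 23097), Rational(1, 2)) = Pow(51019, Rational(1, 2))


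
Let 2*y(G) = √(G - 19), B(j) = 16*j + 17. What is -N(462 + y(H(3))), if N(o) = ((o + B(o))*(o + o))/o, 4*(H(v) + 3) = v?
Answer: -15742 - 17*I*√85/2 ≈ -15742.0 - 78.366*I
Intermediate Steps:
H(v) = -3 + v/4
B(j) = 17 + 16*j
y(G) = √(-19 + G)/2 (y(G) = √(G - 19)/2 = √(-19 + G)/2)
N(o) = 34 + 34*o (N(o) = ((o + (17 + 16*o))*(o + o))/o = ((17 + 17*o)*(2*o))/o = (2*o*(17 + 17*o))/o = 34 + 34*o)
-N(462 + y(H(3))) = -(34 + 34*(462 + √(-19 + (-3 + (¼)*3))/2)) = -(34 + 34*(462 + √(-19 + (-3 + ¾))/2)) = -(34 + 34*(462 + √(-19 - 9/4)/2)) = -(34 + 34*(462 + √(-85/4)/2)) = -(34 + 34*(462 + (I*√85/2)/2)) = -(34 + 34*(462 + I*√85/4)) = -(34 + (15708 + 17*I*√85/2)) = -(15742 + 17*I*√85/2) = -15742 - 17*I*√85/2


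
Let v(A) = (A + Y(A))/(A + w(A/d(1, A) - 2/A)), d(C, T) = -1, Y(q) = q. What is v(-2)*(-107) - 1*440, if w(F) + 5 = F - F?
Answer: -3508/7 ≈ -501.14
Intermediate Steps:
w(F) = -5 (w(F) = -5 + (F - F) = -5 + 0 = -5)
v(A) = 2*A/(-5 + A) (v(A) = (A + A)/(A - 5) = (2*A)/(-5 + A) = 2*A/(-5 + A))
v(-2)*(-107) - 1*440 = (2*(-2)/(-5 - 2))*(-107) - 1*440 = (2*(-2)/(-7))*(-107) - 440 = (2*(-2)*(-⅐))*(-107) - 440 = (4/7)*(-107) - 440 = -428/7 - 440 = -3508/7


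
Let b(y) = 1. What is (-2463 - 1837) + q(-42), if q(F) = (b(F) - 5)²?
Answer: -4284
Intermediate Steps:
q(F) = 16 (q(F) = (1 - 5)² = (-4)² = 16)
(-2463 - 1837) + q(-42) = (-2463 - 1837) + 16 = -4300 + 16 = -4284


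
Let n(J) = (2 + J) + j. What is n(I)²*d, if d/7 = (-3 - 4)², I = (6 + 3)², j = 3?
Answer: 2536828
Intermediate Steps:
I = 81 (I = 9² = 81)
n(J) = 5 + J (n(J) = (2 + J) + 3 = 5 + J)
d = 343 (d = 7*(-3 - 4)² = 7*(-7)² = 7*49 = 343)
n(I)²*d = (5 + 81)²*343 = 86²*343 = 7396*343 = 2536828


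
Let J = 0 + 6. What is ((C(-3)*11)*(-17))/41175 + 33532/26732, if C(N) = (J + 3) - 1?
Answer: 335172257/275172525 ≈ 1.2180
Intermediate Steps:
J = 6
C(N) = 8 (C(N) = (6 + 3) - 1 = 9 - 1 = 8)
((C(-3)*11)*(-17))/41175 + 33532/26732 = ((8*11)*(-17))/41175 + 33532/26732 = (88*(-17))*(1/41175) + 33532*(1/26732) = -1496*1/41175 + 8383/6683 = -1496/41175 + 8383/6683 = 335172257/275172525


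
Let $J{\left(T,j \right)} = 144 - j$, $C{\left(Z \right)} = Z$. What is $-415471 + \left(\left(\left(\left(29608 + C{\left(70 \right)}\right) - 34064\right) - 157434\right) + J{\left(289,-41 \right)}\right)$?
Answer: $-577106$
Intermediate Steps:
$-415471 + \left(\left(\left(\left(29608 + C{\left(70 \right)}\right) - 34064\right) - 157434\right) + J{\left(289,-41 \right)}\right) = -415471 + \left(\left(\left(\left(29608 + 70\right) - 34064\right) - 157434\right) + \left(144 - -41\right)\right) = -415471 + \left(\left(\left(29678 - 34064\right) - 157434\right) + \left(144 + 41\right)\right) = -415471 + \left(\left(-4386 - 157434\right) + 185\right) = -415471 + \left(-161820 + 185\right) = -415471 - 161635 = -577106$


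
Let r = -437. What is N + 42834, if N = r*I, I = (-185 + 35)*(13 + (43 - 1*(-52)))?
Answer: 7122234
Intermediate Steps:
I = -16200 (I = -150*(13 + (43 + 52)) = -150*(13 + 95) = -150*108 = -16200)
N = 7079400 (N = -437*(-16200) = 7079400)
N + 42834 = 7079400 + 42834 = 7122234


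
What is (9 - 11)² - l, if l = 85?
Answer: -81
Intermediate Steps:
(9 - 11)² - l = (9 - 11)² - 1*85 = (-2)² - 85 = 4 - 85 = -81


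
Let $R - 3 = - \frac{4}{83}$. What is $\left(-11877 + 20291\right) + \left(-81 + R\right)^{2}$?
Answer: $\frac{99928530}{6889} \approx 14506.0$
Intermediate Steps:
$R = \frac{245}{83}$ ($R = 3 - \frac{4}{83} = \frac{245}{83} \approx 2.9518$)
$\left(-11877 + 20291\right) + \left(-81 + R\right)^{2} = \left(-11877 + 20291\right) + \left(-81 + \frac{245}{83}\right)^{2} = 8414 + \left(- \frac{6478}{83}\right)^{2} = 8414 + \frac{41964484}{6889} = \frac{99928530}{6889}$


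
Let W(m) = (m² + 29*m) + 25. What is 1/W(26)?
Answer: 1/1455 ≈ 0.00068729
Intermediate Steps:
W(m) = 25 + m² + 29*m
1/W(26) = 1/(25 + 26² + 29*26) = 1/(25 + 676 + 754) = 1/1455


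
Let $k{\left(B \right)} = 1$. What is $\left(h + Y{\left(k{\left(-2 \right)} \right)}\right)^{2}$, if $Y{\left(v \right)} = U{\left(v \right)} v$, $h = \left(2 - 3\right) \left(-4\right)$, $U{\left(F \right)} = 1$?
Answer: $25$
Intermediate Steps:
$h = 4$ ($h = \left(-1\right) \left(-4\right) = 4$)
$Y{\left(v \right)} = v$ ($Y{\left(v \right)} = 1 v = v$)
$\left(h + Y{\left(k{\left(-2 \right)} \right)}\right)^{2} = \left(4 + 1\right)^{2} = 5^{2} = 25$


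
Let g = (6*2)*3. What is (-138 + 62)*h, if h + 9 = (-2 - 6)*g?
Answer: 22572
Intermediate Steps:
g = 36 (g = 12*3 = 36)
h = -297 (h = -9 + (-2 - 6)*36 = -9 - 8*36 = -9 - 288 = -297)
(-138 + 62)*h = (-138 + 62)*(-297) = -76*(-297) = 22572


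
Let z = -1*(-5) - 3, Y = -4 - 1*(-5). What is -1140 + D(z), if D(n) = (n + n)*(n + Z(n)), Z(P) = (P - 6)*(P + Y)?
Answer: -1180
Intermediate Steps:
Y = 1 (Y = -4 + 5 = 1)
Z(P) = (1 + P)*(-6 + P) (Z(P) = (P - 6)*(P + 1) = (-6 + P)*(1 + P) = (1 + P)*(-6 + P))
z = 2 (z = 5 - 3 = 2)
D(n) = 2*n*(-6 + n² - 4*n) (D(n) = (n + n)*(n + (-6 + n² - 5*n)) = (2*n)*(-6 + n² - 4*n) = 2*n*(-6 + n² - 4*n))
-1140 + D(z) = -1140 + 2*2*(-6 + 2² - 4*2) = -1140 + 2*2*(-6 + 4 - 8) = -1140 + 2*2*(-10) = -1140 - 40 = -1180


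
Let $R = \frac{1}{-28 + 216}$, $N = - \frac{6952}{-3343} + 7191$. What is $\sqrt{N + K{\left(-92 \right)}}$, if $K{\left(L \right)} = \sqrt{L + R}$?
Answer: $\frac{\sqrt{710302469925820 + 1050511006 i \sqrt{812865}}}{314242} \approx 84.812 + 0.056545 i$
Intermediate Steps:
$N = \frac{24046465}{3343}$ ($N = \left(-6952\right) \left(- \frac{1}{3343}\right) + 7191 = \frac{6952}{3343} + 7191 = \frac{24046465}{3343} \approx 7193.1$)
$R = \frac{1}{188} \approx 0.0053191$
$K{\left(L \right)} = \sqrt{\frac{1}{188} + L}$ ($K{\left(L \right)} = \sqrt{L + \frac{1}{188}} = \sqrt{\frac{1}{188} + L}$)
$\sqrt{N + K{\left(-92 \right)}} = \sqrt{\frac{24046465}{3343} + \frac{\sqrt{47 + 8836 \left(-92\right)}}{94}} = \sqrt{\frac{24046465}{3343} + \frac{\sqrt{47 - 812912}}{94}} = \sqrt{\frac{24046465}{3343} + \frac{\sqrt{-812865}}{94}} = \sqrt{\frac{24046465}{3343} + \frac{i \sqrt{812865}}{94}}$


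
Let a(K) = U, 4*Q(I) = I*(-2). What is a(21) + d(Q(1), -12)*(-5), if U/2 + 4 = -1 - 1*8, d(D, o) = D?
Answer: -47/2 ≈ -23.500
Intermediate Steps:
Q(I) = -I/2 (Q(I) = (I*(-2))/4 = (-2*I)/4 = -I/2)
U = -26 (U = -8 + 2*(-1 - 1*8) = -8 + 2*(-1 - 8) = -8 + 2*(-9) = -8 - 18 = -26)
a(K) = -26
a(21) + d(Q(1), -12)*(-5) = -26 - ½*1*(-5) = -26 - ½*(-5) = -26 + 5/2 = -47/2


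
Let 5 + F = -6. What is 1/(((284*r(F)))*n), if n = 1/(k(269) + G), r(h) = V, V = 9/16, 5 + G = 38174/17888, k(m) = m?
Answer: 2380303/1428804 ≈ 1.6659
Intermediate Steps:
G = -25633/8944 (G = -5 + 38174/17888 = -5 + 38174*(1/17888) = -5 + 19087/8944 = -25633/8944 ≈ -2.8659)
F = -11 (F = -5 - 6 = -11)
V = 9/16 (V = 9*(1/16) = 9/16 ≈ 0.56250)
r(h) = 9/16
n = 8944/2380303 (n = 1/(269 - 25633/8944) = 1/(2380303/8944) = 8944/2380303 ≈ 0.0037575)
1/(((284*r(F)))*n) = 1/(((284*(9/16)))*(8944/2380303)) = (2380303/8944)/(639/4) = (4/639)*(2380303/8944) = 2380303/1428804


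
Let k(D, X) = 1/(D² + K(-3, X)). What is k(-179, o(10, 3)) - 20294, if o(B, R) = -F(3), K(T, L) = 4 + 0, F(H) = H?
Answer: -650321229/32045 ≈ -20294.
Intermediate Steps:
K(T, L) = 4
o(B, R) = -3 (o(B, R) = -1*3 = -3)
k(D, X) = 1/(4 + D²) (k(D, X) = 1/(D² + 4) = 1/(4 + D²))
k(-179, o(10, 3)) - 20294 = 1/(4 + (-179)²) - 20294 = 1/(4 + 32041) - 20294 = 1/32045 - 20294 = -650321229/32045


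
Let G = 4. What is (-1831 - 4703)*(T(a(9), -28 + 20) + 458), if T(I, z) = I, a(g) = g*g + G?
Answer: -3547962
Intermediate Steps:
a(g) = 4 + g**2 (a(g) = g*g + 4 = g**2 + 4 = 4 + g**2)
(-1831 - 4703)*(T(a(9), -28 + 20) + 458) = (-1831 - 4703)*((4 + 9**2) + 458) = -6534*((4 + 81) + 458) = -6534*(85 + 458) = -6534*543 = -3547962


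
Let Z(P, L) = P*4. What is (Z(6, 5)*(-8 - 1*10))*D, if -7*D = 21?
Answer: 1296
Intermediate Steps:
Z(P, L) = 4*P
D = -3 (D = -⅐*21 = -3)
(Z(6, 5)*(-8 - 1*10))*D = ((4*6)*(-8 - 1*10))*(-3) = (24*(-8 - 10))*(-3) = (24*(-18))*(-3) = -432*(-3) = 1296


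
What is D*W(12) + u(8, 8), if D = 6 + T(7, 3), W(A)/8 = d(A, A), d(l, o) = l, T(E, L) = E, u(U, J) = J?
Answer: 1256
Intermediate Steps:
W(A) = 8*A
D = 13 (D = 6 + 7 = 13)
D*W(12) + u(8, 8) = 13*(8*12) + 8 = 13*96 + 8 = 1248 + 8 = 1256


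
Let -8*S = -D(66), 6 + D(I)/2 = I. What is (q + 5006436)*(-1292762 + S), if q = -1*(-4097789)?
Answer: -11769459556075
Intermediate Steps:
D(I) = -12 + 2*I
S = 15 (S = -(-1)*(-12 + 2*66)/8 = -(-1)*(-12 + 132)/8 = -(-1)*120/8 = -1/8*(-120) = 15)
q = 4097789
(q + 5006436)*(-1292762 + S) = (4097789 + 5006436)*(-1292762 + 15) = 9104225*(-1292747) = -11769459556075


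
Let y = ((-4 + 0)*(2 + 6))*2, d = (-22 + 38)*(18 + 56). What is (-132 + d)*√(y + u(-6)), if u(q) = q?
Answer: 1052*I*√70 ≈ 8801.7*I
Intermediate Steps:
d = 1184 (d = 16*74 = 1184)
y = -64 (y = -4*8*2 = -32*2 = -64)
(-132 + d)*√(y + u(-6)) = (-132 + 1184)*√(-64 - 6) = 1052*√(-70) = 1052*(I*√70) = 1052*I*√70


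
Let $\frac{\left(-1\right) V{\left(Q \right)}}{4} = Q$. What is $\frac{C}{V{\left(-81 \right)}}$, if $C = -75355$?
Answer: $- \frac{75355}{324} \approx -232.58$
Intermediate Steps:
$V{\left(Q \right)} = - 4 Q$
$\frac{C}{V{\left(-81 \right)}} = - \frac{75355}{\left(-4\right) \left(-81\right)} = - \frac{75355}{324}$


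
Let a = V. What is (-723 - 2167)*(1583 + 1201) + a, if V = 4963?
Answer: -8040797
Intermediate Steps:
a = 4963
(-723 - 2167)*(1583 + 1201) + a = (-723 - 2167)*(1583 + 1201) + 4963 = -2890*2784 + 4963 = -8045760 + 4963 = -8040797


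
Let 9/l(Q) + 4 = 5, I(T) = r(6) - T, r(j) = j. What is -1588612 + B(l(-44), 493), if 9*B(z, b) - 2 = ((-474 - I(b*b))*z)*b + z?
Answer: 1061981156/9 ≈ 1.1800e+8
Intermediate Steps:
I(T) = 6 - T
l(Q) = 9 (l(Q) = 9/(-4 + 5) = 9/1 = 9*1 = 9)
B(z, b) = 2/9 + z/9 + b*z*(-480 + b²)/9 (B(z, b) = 2/9 + (((-474 - (6 - b*b))*z)*b + z)/9 = 2/9 + (((-474 - (6 - b²))*z)*b + z)/9 = 2/9 + (((-474 + (-6 + b²))*z)*b + z)/9 = 2/9 + (((-480 + b²)*z)*b + z)/9 = 2/9 + ((z*(-480 + b²))*b + z)/9 = 2/9 + (b*z*(-480 + b²) + z)/9 = 2/9 + (z + b*z*(-480 + b²))/9 = 2/9 + (z/9 + b*z*(-480 + b²)/9) = 2/9 + z/9 + b*z*(-480 + b²)/9)
-1588612 + B(l(-44), 493) = -1588612 + (2/9 + (⅑)*9 - 160/3*493*9 + (⅑)*9*493³) = -1588612 + (2/9 + 1 - 236640 + (⅑)*9*119823157) = -1588612 + (2/9 + 1 - 236640 + 119823157) = -1588612 + 1076278664/9 = 1061981156/9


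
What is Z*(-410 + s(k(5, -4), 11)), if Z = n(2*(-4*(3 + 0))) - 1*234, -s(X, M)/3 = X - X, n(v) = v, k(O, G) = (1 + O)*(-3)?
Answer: 105780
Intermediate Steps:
k(O, G) = -3 - 3*O
s(X, M) = 0 (s(X, M) = -3*(X - X) = -3*0 = 0)
Z = -258 (Z = 2*(-4*(3 + 0)) - 1*234 = 2*(-4*3) - 234 = 2*(-12) - 234 = -24 - 234 = -258)
Z*(-410 + s(k(5, -4), 11)) = -258*(-410 + 0) = -258*(-410) = 105780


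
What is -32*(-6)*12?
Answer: 2304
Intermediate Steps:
-32*(-6)*12 = 192*12 = 2304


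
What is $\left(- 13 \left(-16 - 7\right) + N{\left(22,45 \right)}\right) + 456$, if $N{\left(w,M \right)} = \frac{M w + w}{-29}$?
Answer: $\frac{20883}{29} \approx 720.1$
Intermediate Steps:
$N{\left(w,M \right)} = - \frac{w}{29} - \frac{M w}{29}$ ($N{\left(w,M \right)} = \left(w + M w\right) \left(- \frac{1}{29}\right) = - \frac{w}{29} - \frac{M w}{29}$)
$\left(- 13 \left(-16 - 7\right) + N{\left(22,45 \right)}\right) + 456 = \left(- 13 \left(-16 - 7\right) - \frac{22 \left(1 + 45\right)}{29}\right) + 456 = \left(\left(-13\right) \left(-23\right) - \frac{22}{29} \cdot 46\right) + 456 = \left(299 - \frac{1012}{29}\right) + 456 = \frac{7659}{29} + 456 = \frac{20883}{29}$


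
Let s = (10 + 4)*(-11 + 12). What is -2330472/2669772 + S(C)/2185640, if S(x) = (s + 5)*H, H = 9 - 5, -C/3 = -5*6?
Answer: -106111873321/121565843210 ≈ -0.87288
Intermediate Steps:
C = 90 (C = -(-15)*6 = -3*(-30) = 90)
s = 14 (s = 14*1 = 14)
H = 4
S(x) = 76 (S(x) = (14 + 5)*4 = 19*4 = 76)
-2330472/2669772 + S(C)/2185640 = -2330472/2669772 + 76/2185640 = -2330472*1/2669772 + 76*(1/2185640) = -194206/222481 + 19/546410 = -106111873321/121565843210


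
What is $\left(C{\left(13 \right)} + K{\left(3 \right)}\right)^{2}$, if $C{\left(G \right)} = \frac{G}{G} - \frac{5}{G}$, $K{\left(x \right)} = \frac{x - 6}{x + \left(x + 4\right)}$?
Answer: $\frac{1681}{16900} \approx 0.099467$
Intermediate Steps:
$K{\left(x \right)} = \frac{-6 + x}{4 + 2 x}$ ($K{\left(x \right)} = \frac{-6 + x}{x + \left(4 + x\right)} = \frac{-6 + x}{4 + 2 x}$)
$C{\left(G \right)} = 1 - \frac{5}{G}$
$\left(C{\left(13 \right)} + K{\left(3 \right)}\right)^{2} = \left(\frac{-5 + 13}{13} + \frac{-6 + 3}{2 \left(2 + 3\right)}\right)^{2} = \left(\frac{1}{13} \cdot 8 + \frac{1}{2} \cdot \frac{1}{5} \left(-3\right)\right)^{2} = \left(\frac{8}{13} + \frac{1}{2} \cdot \frac{1}{5} \left(-3\right)\right)^{2} = \left(\frac{8}{13} - \frac{3}{10}\right)^{2} = \left(\frac{41}{130}\right)^{2} = \frac{1681}{16900}$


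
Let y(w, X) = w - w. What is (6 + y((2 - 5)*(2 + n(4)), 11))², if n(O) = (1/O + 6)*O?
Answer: 36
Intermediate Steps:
n(O) = O*(6 + 1/O) (n(O) = (6 + 1/O)*O = O*(6 + 1/O))
y(w, X) = 0
(6 + y((2 - 5)*(2 + n(4)), 11))² = (6 + 0)² = 6² = 36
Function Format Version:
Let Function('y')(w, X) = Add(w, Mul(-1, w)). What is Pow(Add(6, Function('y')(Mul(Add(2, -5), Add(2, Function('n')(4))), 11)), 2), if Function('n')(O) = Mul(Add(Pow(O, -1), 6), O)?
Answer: 36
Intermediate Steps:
Function('n')(O) = Mul(O, Add(6, Pow(O, -1))) (Function('n')(O) = Mul(Add(6, Pow(O, -1)), O) = Mul(O, Add(6, Pow(O, -1))))
Function('y')(w, X) = 0
Pow(Add(6, Function('y')(Mul(Add(2, -5), Add(2, Function('n')(4))), 11)), 2) = Pow(Add(6, 0), 2) = Pow(6, 2) = 36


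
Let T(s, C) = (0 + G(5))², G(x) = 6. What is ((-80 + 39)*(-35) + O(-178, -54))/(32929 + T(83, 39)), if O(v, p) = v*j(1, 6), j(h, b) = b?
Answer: 367/32965 ≈ 0.011133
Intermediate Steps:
O(v, p) = 6*v (O(v, p) = v*6 = 6*v)
T(s, C) = 36 (T(s, C) = (0 + 6)² = 6² = 36)
((-80 + 39)*(-35) + O(-178, -54))/(32929 + T(83, 39)) = ((-80 + 39)*(-35) + 6*(-178))/(32929 + 36) = (-41*(-35) - 1068)/32965 = (1435 - 1068)*(1/32965) = 367*(1/32965) = 367/32965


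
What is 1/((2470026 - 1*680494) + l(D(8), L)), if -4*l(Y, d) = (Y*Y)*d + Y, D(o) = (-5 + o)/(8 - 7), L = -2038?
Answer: 4/7176467 ≈ 5.5738e-7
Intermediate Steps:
D(o) = -5 + o (D(o) = (-5 + o)/1 = (-5 + o)*1 = -5 + o)
l(Y, d) = -Y/4 - d*Y**2/4 (l(Y, d) = -((Y*Y)*d + Y)/4 = -(Y**2*d + Y)/4 = -(d*Y**2 + Y)/4 = -(Y + d*Y**2)/4 = -Y/4 - d*Y**2/4)
1/((2470026 - 1*680494) + l(D(8), L)) = 1/((2470026 - 1*680494) - (-5 + 8)*(1 + (-5 + 8)*(-2038))/4) = 1/((2470026 - 680494) - 1/4*3*(1 + 3*(-2038))) = 1/(1789532 - 1/4*3*(1 - 6114)) = 1/(1789532 - 1/4*3*(-6113)) = 1/(1789532 + 18339/4) = 1/(7176467/4) = 4/7176467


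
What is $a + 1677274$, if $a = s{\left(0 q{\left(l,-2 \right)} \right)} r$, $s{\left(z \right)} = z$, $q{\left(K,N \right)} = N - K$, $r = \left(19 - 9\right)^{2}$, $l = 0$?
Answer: $1677274$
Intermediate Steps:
$r = 100$ ($r = 10^{2} = 100$)
$a = 0$ ($a = 0 \left(-2 - 0\right) 100 = 0 \left(-2 + 0\right) 100 = 0 \left(-2\right) 100 = 0 \cdot 100 = 0$)
$a + 1677274 = 0 + 1677274 = 1677274$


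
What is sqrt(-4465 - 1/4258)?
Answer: I*sqrt(80952972518)/4258 ≈ 66.821*I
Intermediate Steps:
sqrt(-4465 - 1/4258) = sqrt(-19011971/4258) = I*sqrt(80952972518)/4258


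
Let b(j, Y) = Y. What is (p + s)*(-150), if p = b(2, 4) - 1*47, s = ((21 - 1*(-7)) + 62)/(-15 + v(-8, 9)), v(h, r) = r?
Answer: 8700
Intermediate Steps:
s = -15 (s = ((21 - 1*(-7)) + 62)/(-15 + 9) = ((21 + 7) + 62)/(-6) = (28 + 62)*(-⅙) = 90*(-⅙) = -15)
p = -43 (p = 4 - 1*47 = 4 - 47 = -43)
(p + s)*(-150) = (-43 - 15)*(-150) = -58*(-150) = 8700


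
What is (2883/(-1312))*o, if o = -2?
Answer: 2883/656 ≈ 4.3948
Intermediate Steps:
(2883/(-1312))*o = (2883/(-1312))*(-2) = (2883*(-1/1312))*(-2) = -2883/1312*(-2) = 2883/656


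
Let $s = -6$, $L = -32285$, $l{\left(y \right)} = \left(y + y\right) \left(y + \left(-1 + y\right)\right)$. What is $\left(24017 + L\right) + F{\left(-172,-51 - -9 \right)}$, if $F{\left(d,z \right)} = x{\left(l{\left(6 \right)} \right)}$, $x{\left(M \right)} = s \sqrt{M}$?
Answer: $-8268 - 12 \sqrt{33} \approx -8336.9$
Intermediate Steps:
$l{\left(y \right)} = 2 y \left(-1 + 2 y\right)$
$x{\left(M \right)} = - 6 \sqrt{M}$
$F{\left(d,z \right)} = - 12 \sqrt{33}$ ($F{\left(d,z \right)} = - 6 \sqrt{2 \cdot 6 \left(-1 + 2 \cdot 6\right)} = - 6 \sqrt{2 \cdot 6 \left(-1 + 12\right)} = - 6 \sqrt{2 \cdot 6 \cdot 11} = - 6 \sqrt{132} = - 6 \cdot 2 \sqrt{33} = - 12 \sqrt{33}$)
$\left(24017 + L\right) + F{\left(-172,-51 - -9 \right)} = \left(24017 - 32285\right) - 12 \sqrt{33} = -8268 - 12 \sqrt{33}$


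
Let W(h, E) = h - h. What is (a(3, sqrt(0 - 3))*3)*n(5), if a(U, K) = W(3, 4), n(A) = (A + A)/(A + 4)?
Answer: 0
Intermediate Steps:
W(h, E) = 0
n(A) = 2*A/(4 + A) (n(A) = (2*A)/(4 + A) = 2*A/(4 + A))
a(U, K) = 0
(a(3, sqrt(0 - 3))*3)*n(5) = (0*3)*(2*5/(4 + 5)) = 0*(2*5/9) = 0*(2*5*(1/9)) = 0*(10/9) = 0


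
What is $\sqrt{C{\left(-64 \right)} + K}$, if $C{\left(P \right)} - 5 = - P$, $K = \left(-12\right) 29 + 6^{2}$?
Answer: $9 i \sqrt{3} \approx 15.588 i$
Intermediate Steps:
$K = -312$ ($K = -348 + 36 = -312$)
$C{\left(P \right)} = 5 - P$
$\sqrt{C{\left(-64 \right)} + K} = \sqrt{\left(5 - -64\right) - 312} = \sqrt{\left(5 + 64\right) - 312} = \sqrt{69 - 312} = \sqrt{-243} = 9 i \sqrt{3}$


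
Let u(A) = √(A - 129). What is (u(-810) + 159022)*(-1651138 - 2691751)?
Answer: -690614894558 - 4342889*I*√939 ≈ -6.9062e+11 - 1.3308e+8*I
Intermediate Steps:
u(A) = √(-129 + A)
(u(-810) + 159022)*(-1651138 - 2691751) = (√(-129 - 810) + 159022)*(-1651138 - 2691751) = (√(-939) + 159022)*(-4342889) = (I*√939 + 159022)*(-4342889) = (159022 + I*√939)*(-4342889) = -690614894558 - 4342889*I*√939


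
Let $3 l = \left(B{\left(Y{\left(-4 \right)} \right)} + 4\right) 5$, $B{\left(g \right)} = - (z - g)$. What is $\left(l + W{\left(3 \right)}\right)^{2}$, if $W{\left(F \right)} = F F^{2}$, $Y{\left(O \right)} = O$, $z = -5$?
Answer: $\frac{11236}{9} \approx 1248.4$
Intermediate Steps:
$W{\left(F \right)} = F^{3}$
$B{\left(g \right)} = 5 + g$ ($B{\left(g \right)} = - (-5 - g) = 5 + g$)
$l = \frac{25}{3}$ ($l = \frac{\left(\left(5 - 4\right) + 4\right) 5}{3} = \frac{\left(1 + 4\right) 5}{3} = \frac{5 \cdot 5}{3} = \frac{1}{3} \cdot 25 = \frac{25}{3} \approx 8.3333$)
$\left(l + W{\left(3 \right)}\right)^{2} = \left(\frac{25}{3} + 3^{3}\right)^{2} = \left(\frac{25}{3} + 27\right)^{2} = \left(\frac{106}{3}\right)^{2} = \frac{11236}{9}$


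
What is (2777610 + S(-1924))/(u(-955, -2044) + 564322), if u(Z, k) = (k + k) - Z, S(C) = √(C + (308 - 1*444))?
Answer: 925870/187063 + 2*I*√515/561189 ≈ 4.9495 + 8.0877e-5*I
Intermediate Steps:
S(C) = √(-136 + C) (S(C) = √(C + (308 - 444)) = √(C - 136) = √(-136 + C))
u(Z, k) = -Z + 2*k (u(Z, k) = 2*k - Z = -Z + 2*k)
(2777610 + S(-1924))/(u(-955, -2044) + 564322) = (2777610 + √(-136 - 1924))/((-1*(-955) + 2*(-2044)) + 564322) = (2777610 + √(-2060))/((955 - 4088) + 564322) = (2777610 + 2*I*√515)/(-3133 + 564322) = (2777610 + 2*I*√515)/561189 = (2777610 + 2*I*√515)*(1/561189) = 925870/187063 + 2*I*√515/561189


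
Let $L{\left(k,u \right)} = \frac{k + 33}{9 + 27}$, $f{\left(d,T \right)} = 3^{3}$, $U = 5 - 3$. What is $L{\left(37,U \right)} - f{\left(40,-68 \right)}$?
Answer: $- \frac{451}{18} \approx -25.056$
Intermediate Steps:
$U = 2$
$f{\left(d,T \right)} = 27$
$L{\left(k,u \right)} = \frac{11}{12} + \frac{k}{36}$ ($L{\left(k,u \right)} = \frac{33 + k}{36} = \left(33 + k\right) \frac{1}{36} = \frac{11}{12} + \frac{k}{36}$)
$L{\left(37,U \right)} - f{\left(40,-68 \right)} = \left(\frac{11}{12} + \frac{1}{36} \cdot 37\right) - 27 = \left(\frac{11}{12} + \frac{37}{36}\right) - 27 = \frac{35}{18} - 27 = - \frac{451}{18}$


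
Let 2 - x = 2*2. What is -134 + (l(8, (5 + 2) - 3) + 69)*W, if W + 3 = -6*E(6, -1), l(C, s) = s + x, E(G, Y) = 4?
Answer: -2051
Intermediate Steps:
x = -2 (x = 2 - 2*2 = 2 - 1*4 = 2 - 4 = -2)
l(C, s) = -2 + s (l(C, s) = s - 2 = -2 + s)
W = -27 (W = -3 - 6*4 = -3 - 24 = -27)
-134 + (l(8, (5 + 2) - 3) + 69)*W = -134 + ((-2 + ((5 + 2) - 3)) + 69)*(-27) = -134 + ((-2 + (7 - 3)) + 69)*(-27) = -134 + ((-2 + 4) + 69)*(-27) = -134 + (2 + 69)*(-27) = -134 + 71*(-27) = -134 - 1917 = -2051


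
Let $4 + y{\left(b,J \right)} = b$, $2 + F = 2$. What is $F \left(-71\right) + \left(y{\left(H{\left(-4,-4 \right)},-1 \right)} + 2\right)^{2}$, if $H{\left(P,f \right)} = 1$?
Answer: $1$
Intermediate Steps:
$F = 0$ ($F = -2 + 2 = 0$)
$y{\left(b,J \right)} = -4 + b$
$F \left(-71\right) + \left(y{\left(H{\left(-4,-4 \right)},-1 \right)} + 2\right)^{2} = 0 \left(-71\right) + \left(\left(-4 + 1\right) + 2\right)^{2} = 0 + \left(-3 + 2\right)^{2} = 0 + \left(-1\right)^{2} = 0 + 1 = 1$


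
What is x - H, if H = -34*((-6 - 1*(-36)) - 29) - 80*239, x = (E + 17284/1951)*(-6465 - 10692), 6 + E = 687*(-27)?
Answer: 620838039251/1951 ≈ 3.1822e+8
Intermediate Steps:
E = -18555 (E = -6 + 687*(-27) = -6 - 18549 = -18555)
x = 620800669797/1951 (x = (-18555 + 17284/1951)*(-6465 - 10692) = (-18555 + 17284*(1/1951))*(-17157) = (-18555 + 17284/1951)*(-17157) = -36183521/1951*(-17157) = 620800669797/1951 ≈ 3.1820e+8)
H = -19154 (H = -34*((-6 + 36) - 29) - 19120 = -34*(30 - 29) - 19120 = -34*1 - 19120 = -34 - 19120 = -19154)
x - H = 620800669797/1951 - 1*(-19154) = 620800669797/1951 + 19154 = 620838039251/1951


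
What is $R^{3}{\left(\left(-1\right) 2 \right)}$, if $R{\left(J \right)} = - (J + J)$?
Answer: $64$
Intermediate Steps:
$R{\left(J \right)} = - 2 J$
$R^{3}{\left(\left(-1\right) 2 \right)} = \left(- 2 \left(\left(-1\right) 2\right)\right)^{3} = \left(\left(-2\right) \left(-2\right)\right)^{3} = 4^{3} = 64$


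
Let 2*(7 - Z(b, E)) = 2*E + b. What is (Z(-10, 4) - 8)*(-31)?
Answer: 0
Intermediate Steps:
Z(b, E) = 7 - E - b/2 (Z(b, E) = 7 - (2*E + b)/2 = 7 - (b + 2*E)/2 = 7 + (-E - b/2) = 7 - E - b/2)
(Z(-10, 4) - 8)*(-31) = ((7 - 1*4 - ½*(-10)) - 8)*(-31) = ((7 - 4 + 5) - 8)*(-31) = (8 - 8)*(-31) = 0*(-31) = 0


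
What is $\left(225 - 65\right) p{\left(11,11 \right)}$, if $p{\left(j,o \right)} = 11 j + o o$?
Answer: $38720$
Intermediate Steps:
$p{\left(j,o \right)} = o^{2} + 11 j$ ($p{\left(j,o \right)} = 11 j + o^{2} = o^{2} + 11 j$)
$\left(225 - 65\right) p{\left(11,11 \right)} = \left(225 - 65\right) \left(11^{2} + 11 \cdot 11\right) = \left(225 - 65\right) \left(121 + 121\right) = 160 \cdot 242 = 38720$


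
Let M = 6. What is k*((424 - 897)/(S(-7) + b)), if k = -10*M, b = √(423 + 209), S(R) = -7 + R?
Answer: 99330/109 + 14190*√158/109 ≈ 2547.7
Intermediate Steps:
b = 2*√158 (b = √632 = 2*√158 ≈ 25.140)
k = -60 (k = -10*6 = -60)
k*((424 - 897)/(S(-7) + b)) = -60*(424 - 897)/((-7 - 7) + 2*√158) = -(-28380)/(-14 + 2*√158) = 28380/(-14 + 2*√158)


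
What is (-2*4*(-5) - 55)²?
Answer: 225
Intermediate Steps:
(-2*4*(-5) - 55)² = (-8*(-5) - 55)² = (40 - 55)² = (-15)² = 225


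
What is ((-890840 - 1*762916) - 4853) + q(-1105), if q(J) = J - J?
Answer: -1658609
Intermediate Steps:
q(J) = 0
((-890840 - 1*762916) - 4853) + q(-1105) = ((-890840 - 1*762916) - 4853) + 0 = ((-890840 - 762916) - 4853) + 0 = (-1653756 - 4853) + 0 = -1658609 + 0 = -1658609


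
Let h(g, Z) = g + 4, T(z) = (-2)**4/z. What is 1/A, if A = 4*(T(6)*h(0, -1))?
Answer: 3/128 ≈ 0.023438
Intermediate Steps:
T(z) = 16/z
h(g, Z) = 4 + g
A = 128/3 (A = 4*((16/6)*(4 + 0)) = 4*((16*(1/6))*4) = 4*((8/3)*4) = 4*(32/3) = 128/3 ≈ 42.667)
1/A = 1/(128/3) = 3/128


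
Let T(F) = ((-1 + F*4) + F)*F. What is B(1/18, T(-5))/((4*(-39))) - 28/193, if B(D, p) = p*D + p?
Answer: -21359/20844 ≈ -1.0247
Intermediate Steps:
T(F) = F*(-1 + 5*F) (T(F) = ((-1 + 4*F) + F)*F = (-1 + 5*F)*F = F*(-1 + 5*F))
B(D, p) = p + D*p (B(D, p) = D*p + p = p + D*p)
B(1/18, T(-5))/((4*(-39))) - 28/193 = ((-5*(-1 + 5*(-5)))*(1 + 1/18))/((4*(-39))) - 28/193 = ((-5*(-1 - 25))*(1 + 1/18))/(-156) - 28*1/193 = (-5*(-26)*(19/18))*(-1/156) - 28/193 = (130*(19/18))*(-1/156) - 28/193 = (1235/9)*(-1/156) - 28/193 = -95/108 - 28/193 = -21359/20844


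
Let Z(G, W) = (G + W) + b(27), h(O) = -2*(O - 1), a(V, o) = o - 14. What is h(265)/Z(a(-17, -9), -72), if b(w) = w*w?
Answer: -264/317 ≈ -0.83281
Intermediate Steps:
a(V, o) = -14 + o
h(O) = 2 - 2*O (h(O) = -2*(-1 + O) = 2 - 2*O)
b(w) = w²
Z(G, W) = 729 + G + W (Z(G, W) = (G + W) + 27² = (G + W) + 729 = 729 + G + W)
h(265)/Z(a(-17, -9), -72) = (2 - 2*265)/(729 + (-14 - 9) - 72) = (2 - 530)/(729 - 23 - 72) = -528/634 = -528*1/634 = -264/317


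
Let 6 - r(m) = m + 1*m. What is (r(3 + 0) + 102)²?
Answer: 10404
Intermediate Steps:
r(m) = 6 - 2*m (r(m) = 6 - (m + 1*m) = 6 - (m + m) = 6 - 2*m)
(r(3 + 0) + 102)² = ((6 - 2*(3 + 0)) + 102)² = ((6 - 2*3) + 102)² = ((6 - 6) + 102)² = (0 + 102)² = 102² = 10404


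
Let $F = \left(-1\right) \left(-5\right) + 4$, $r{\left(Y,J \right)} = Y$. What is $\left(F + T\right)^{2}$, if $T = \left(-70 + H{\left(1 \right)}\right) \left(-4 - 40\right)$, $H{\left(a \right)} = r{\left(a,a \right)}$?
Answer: $9272025$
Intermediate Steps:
$H{\left(a \right)} = a$
$F = 9$ ($F = 5 + 4 = 9$)
$T = 3036$ ($T = \left(-70 + 1\right) \left(-4 - 40\right) = \left(-69\right) \left(-44\right) = 3036$)
$\left(F + T\right)^{2} = \left(9 + 3036\right)^{2} = 3045^{2} = 9272025$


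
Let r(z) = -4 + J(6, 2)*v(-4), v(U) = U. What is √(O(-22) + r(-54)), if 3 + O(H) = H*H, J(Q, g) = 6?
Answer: √453 ≈ 21.284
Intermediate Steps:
O(H) = -3 + H² (O(H) = -3 + H*H = -3 + H²)
r(z) = -28 (r(z) = -4 + 6*(-4) = -4 - 24 = -28)
√(O(-22) + r(-54)) = √((-3 + (-22)²) - 28) = √((-3 + 484) - 28) = √(481 - 28) = √453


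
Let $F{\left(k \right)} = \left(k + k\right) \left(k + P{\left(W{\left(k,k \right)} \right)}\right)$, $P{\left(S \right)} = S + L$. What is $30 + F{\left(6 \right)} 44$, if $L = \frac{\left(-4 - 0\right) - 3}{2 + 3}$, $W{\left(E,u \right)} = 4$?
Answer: $\frac{22854}{5} \approx 4570.8$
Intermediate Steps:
$L = - \frac{7}{5}$ ($L = \frac{\left(-4 + 0\right) - 3}{5} = \left(-4 - 3\right) \frac{1}{5} = \left(-7\right) \frac{1}{5} = - \frac{7}{5} \approx -1.4$)
$P{\left(S \right)} = - \frac{7}{5} + S$ ($P{\left(S \right)} = S - \frac{7}{5} = - \frac{7}{5} + S$)
$F{\left(k \right)} = 2 k \left(\frac{13}{5} + k\right)$ ($F{\left(k \right)} = \left(k + k\right) \left(k + \left(- \frac{7}{5} + 4\right)\right) = 2 k \left(k + \frac{13}{5}\right) = 2 k \left(\frac{13}{5} + k\right)$)
$30 + F{\left(6 \right)} 44 = 30 + \frac{2}{5} \cdot 6 \left(13 + 5 \cdot 6\right) 44 = 30 + \frac{2}{5} \cdot 6 \left(13 + 30\right) 44 = 30 + \frac{2}{5} \cdot 6 \cdot 43 \cdot 44 = 30 + \frac{516}{5} \cdot 44 = 30 + \frac{22704}{5} = \frac{22854}{5}$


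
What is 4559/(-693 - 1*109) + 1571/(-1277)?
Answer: -7081785/1024154 ≈ -6.9148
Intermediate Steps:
4559/(-693 - 1*109) + 1571/(-1277) = 4559/(-693 - 109) + 1571*(-1/1277) = 4559/(-802) - 1571/1277 = 4559*(-1/802) - 1571/1277 = -4559/802 - 1571/1277 = -7081785/1024154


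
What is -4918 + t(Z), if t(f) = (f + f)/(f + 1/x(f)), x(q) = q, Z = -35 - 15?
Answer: -12294918/2501 ≈ -4916.0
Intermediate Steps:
Z = -50
t(f) = 2*f/(f + 1/f) (t(f) = (f + f)/(f + 1/f) = (2*f)/(f + 1/f) = 2*f/(f + 1/f))
-4918 + t(Z) = -4918 + 2*(-50)²/(1 + (-50)²) = -4918 + 2*2500/(1 + 2500) = -4918 + 2*2500/2501 = -4918 + 2*2500*(1/2501) = -4918 + 5000/2501 = -12294918/2501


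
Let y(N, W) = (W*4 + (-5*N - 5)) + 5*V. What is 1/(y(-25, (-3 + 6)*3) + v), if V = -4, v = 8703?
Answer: 1/8839 ≈ 0.00011313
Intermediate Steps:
y(N, W) = -25 - 5*N + 4*W (y(N, W) = (W*4 + (-5*N - 5)) + 5*(-4) = (4*W + (-5 - 5*N)) - 20 = (-5 - 5*N + 4*W) - 20 = -25 - 5*N + 4*W)
1/(y(-25, (-3 + 6)*3) + v) = 1/((-25 - 5*(-25) + 4*((-3 + 6)*3)) + 8703) = 1/((-25 + 125 + 4*(3*3)) + 8703) = 1/((-25 + 125 + 4*9) + 8703) = 1/((-25 + 125 + 36) + 8703) = 1/(136 + 8703) = 1/8839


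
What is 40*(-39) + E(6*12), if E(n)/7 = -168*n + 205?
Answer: -84797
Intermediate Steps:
E(n) = 1435 - 1176*n (E(n) = 7*(-168*n + 205) = 7*(205 - 168*n) = 1435 - 1176*n)
40*(-39) + E(6*12) = 40*(-39) + (1435 - 7056*12) = -1560 + (1435 - 1176*72) = -1560 + (1435 - 84672) = -1560 - 83237 = -84797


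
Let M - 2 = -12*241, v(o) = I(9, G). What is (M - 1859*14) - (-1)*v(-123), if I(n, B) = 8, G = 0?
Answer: -28908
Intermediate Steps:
v(o) = 8
M = -2890 (M = 2 - 12*241 = 2 - 2892 = -2890)
(M - 1859*14) - (-1)*v(-123) = (-2890 - 1859*14) - (-1)*8 = (-2890 - 26026) - 1*(-8) = -28916 + 8 = -28908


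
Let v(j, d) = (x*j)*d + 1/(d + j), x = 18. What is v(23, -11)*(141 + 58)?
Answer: -10874753/12 ≈ -9.0623e+5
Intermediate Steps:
v(j, d) = 1/(d + j) + 18*d*j (v(j, d) = (18*j)*d + 1/(d + j) = 18*d*j + 1/(d + j) = 1/(d + j) + 18*d*j)
v(23, -11)*(141 + 58) = ((1 + 18*(-11)*23² + 18*23*(-11)²)/(-11 + 23))*(141 + 58) = ((1 + 18*(-11)*529 + 18*23*121)/12)*199 = ((1 - 104742 + 50094)/12)*199 = ((1/12)*(-54647))*199 = -54647/12*199 = -10874753/12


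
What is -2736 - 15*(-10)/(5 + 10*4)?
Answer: -8198/3 ≈ -2732.7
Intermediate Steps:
-2736 - 15*(-10)/(5 + 10*4) = -2736 - (-150)/(5 + 40) = -2736 - (-150)/45 = -2736 - 1*(-10/3) = -2736 + 10/3 = -8198/3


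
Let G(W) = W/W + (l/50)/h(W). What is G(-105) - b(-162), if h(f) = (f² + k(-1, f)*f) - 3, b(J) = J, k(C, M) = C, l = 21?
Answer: 30228357/185450 ≈ 163.00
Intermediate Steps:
h(f) = -3 + f² - f (h(f) = (f² - f) - 3 = -3 + f² - f)
G(W) = 1 + 21/(50*(-3 + W² - W)) (G(W) = W/W + (21/50)/(-3 + W² - W) = 1 + (21*(1/50))/(-3 + W² - W) = 1 + 21/(50*(-3 + W² - W)))
G(-105) - b(-162) = (-129/50 + (-105)² - 1*(-105))/(-3 + (-105)² - 1*(-105)) - 1*(-162) = (-129/50 + 11025 + 105)/(-3 + 11025 + 105) + 162 = (556371/50)/11127 + 162 = (1/11127)*(556371/50) + 162 = 185457/185450 + 162 = 30228357/185450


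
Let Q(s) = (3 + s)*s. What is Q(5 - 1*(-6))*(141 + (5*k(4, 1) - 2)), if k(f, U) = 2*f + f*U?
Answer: 30646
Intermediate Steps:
k(f, U) = 2*f + U*f
Q(s) = s*(3 + s)
Q(5 - 1*(-6))*(141 + (5*k(4, 1) - 2)) = ((5 - 1*(-6))*(3 + (5 - 1*(-6))))*(141 + (5*(4*(2 + 1)) - 2)) = ((5 + 6)*(3 + (5 + 6)))*(141 + (5*(4*3) - 2)) = (11*(3 + 11))*(141 + (5*12 - 2)) = (11*14)*(141 + (60 - 2)) = 154*(141 + 58) = 154*199 = 30646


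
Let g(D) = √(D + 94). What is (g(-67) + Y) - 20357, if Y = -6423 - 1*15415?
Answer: -42195 + 3*√3 ≈ -42190.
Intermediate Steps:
Y = -21838 (Y = -6423 - 15415 = -21838)
g(D) = √(94 + D)
(g(-67) + Y) - 20357 = (√(94 - 67) - 21838) - 20357 = (√27 - 21838) - 20357 = (3*√3 - 21838) - 20357 = (-21838 + 3*√3) - 20357 = -42195 + 3*√3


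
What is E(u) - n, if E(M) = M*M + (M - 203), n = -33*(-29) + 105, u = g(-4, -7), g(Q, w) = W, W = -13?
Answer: -1109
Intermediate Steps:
g(Q, w) = -13
u = -13
n = 1062 (n = 957 + 105 = 1062)
E(M) = -203 + M + M² (E(M) = M² + (-203 + M) = -203 + M + M²)
E(u) - n = (-203 - 13 + (-13)²) - 1*1062 = (-203 - 13 + 169) - 1062 = -47 - 1062 = -1109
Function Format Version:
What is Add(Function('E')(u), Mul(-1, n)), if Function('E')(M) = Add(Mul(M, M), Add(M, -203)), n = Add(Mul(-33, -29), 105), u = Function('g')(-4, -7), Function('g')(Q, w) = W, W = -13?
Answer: -1109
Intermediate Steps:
Function('g')(Q, w) = -13
u = -13
n = 1062 (n = Add(957, 105) = 1062)
Function('E')(M) = Add(-203, M, Pow(M, 2)) (Function('E')(M) = Add(Pow(M, 2), Add(-203, M)) = Add(-203, M, Pow(M, 2)))
Add(Function('E')(u), Mul(-1, n)) = Add(Add(-203, -13, Pow(-13, 2)), Mul(-1, 1062)) = Add(Add(-203, -13, 169), -1062) = Add(-47, -1062) = -1109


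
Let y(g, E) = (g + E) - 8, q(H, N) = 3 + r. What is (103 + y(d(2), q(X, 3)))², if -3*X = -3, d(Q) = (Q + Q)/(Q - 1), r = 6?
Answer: 11664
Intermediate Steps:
d(Q) = 2*Q/(-1 + Q) (d(Q) = (2*Q)/(-1 + Q) = 2*Q/(-1 + Q))
X = 1 (X = -⅓*(-3) = 1)
q(H, N) = 9 (q(H, N) = 3 + 6 = 9)
y(g, E) = -8 + E + g (y(g, E) = (E + g) - 8 = -8 + E + g)
(103 + y(d(2), q(X, 3)))² = (103 + (-8 + 9 + 2*2/(-1 + 2)))² = (103 + (-8 + 9 + 2*2/1))² = (103 + (-8 + 9 + 2*2*1))² = (103 + (-8 + 9 + 4))² = (103 + 5)² = 108² = 11664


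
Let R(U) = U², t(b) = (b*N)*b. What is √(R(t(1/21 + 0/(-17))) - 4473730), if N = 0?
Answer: I*√4473730 ≈ 2115.1*I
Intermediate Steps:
t(b) = 0 (t(b) = (b*0)*b = 0*b = 0)
√(R(t(1/21 + 0/(-17))) - 4473730) = √(0² - 4473730) = √(0 - 4473730) = √(-4473730) = I*√4473730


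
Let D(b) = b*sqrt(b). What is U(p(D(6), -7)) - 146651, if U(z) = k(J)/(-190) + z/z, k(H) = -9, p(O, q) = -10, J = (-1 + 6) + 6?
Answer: -27863491/190 ≈ -1.4665e+5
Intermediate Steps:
J = 11 (J = 5 + 6 = 11)
D(b) = b**(3/2)
U(z) = 199/190 (U(z) = -9/(-190) + z/z = -9*(-1/190) + 1 = 9/190 + 1 = 199/190)
U(p(D(6), -7)) - 146651 = 199/190 - 146651 = -27863491/190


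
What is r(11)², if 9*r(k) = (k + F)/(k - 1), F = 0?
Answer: 121/8100 ≈ 0.014938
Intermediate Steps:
r(k) = k/(9*(-1 + k)) (r(k) = ((k + 0)/(k - 1))/9 = (k/(-1 + k))/9 = k/(9*(-1 + k)))
r(11)² = ((⅑)*11/(-1 + 11))² = ((⅑)*11/10)² = ((⅑)*11*(⅒))² = (11/90)² = 121/8100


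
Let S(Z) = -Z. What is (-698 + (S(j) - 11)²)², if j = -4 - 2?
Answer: 452929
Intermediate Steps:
j = -6
(-698 + (S(j) - 11)²)² = (-698 + (-1*(-6) - 11)²)² = (-698 + (6 - 11)²)² = (-698 + (-5)²)² = (-698 + 25)² = (-673)² = 452929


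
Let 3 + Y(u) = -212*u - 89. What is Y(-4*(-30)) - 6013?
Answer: -31545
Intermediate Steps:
Y(u) = -92 - 212*u (Y(u) = -3 + (-212*u - 89) = -3 + (-89 - 212*u) = -92 - 212*u)
Y(-4*(-30)) - 6013 = (-92 - (-848)*(-30)) - 6013 = (-92 - 212*120) - 6013 = (-92 - 25440) - 6013 = -25532 - 6013 = -31545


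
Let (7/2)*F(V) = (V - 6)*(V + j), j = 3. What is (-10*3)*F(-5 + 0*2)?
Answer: -1320/7 ≈ -188.57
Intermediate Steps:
F(V) = 2*(-6 + V)*(3 + V)/7 (F(V) = 2*((V - 6)*(V + 3))/7 = 2*((-6 + V)*(3 + V))/7 = 2*(-6 + V)*(3 + V)/7)
(-10*3)*F(-5 + 0*2) = (-10*3)*(-36/7 - 6*(-5 + 0*2)/7 + 2*(-5 + 0*2)**2/7) = -30*(-36/7 - 6*(-5 + 0)/7 + 2*(-5 + 0)**2/7) = -30*(-36/7 - 6/7*(-5) + (2/7)*(-5)**2) = -30*(-36/7 + 30/7 + (2/7)*25) = -30*(-36/7 + 30/7 + 50/7) = -30*44/7 = -1320/7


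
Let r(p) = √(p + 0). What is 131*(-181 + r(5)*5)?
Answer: -23711 + 655*√5 ≈ -22246.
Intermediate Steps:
r(p) = √p
131*(-181 + r(5)*5) = 131*(-181 + √5*5) = 131*(-181 + 5*√5) = -23711 + 655*√5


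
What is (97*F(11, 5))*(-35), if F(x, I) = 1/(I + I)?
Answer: -679/2 ≈ -339.50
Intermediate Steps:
F(x, I) = 1/(2*I)
(97*F(11, 5))*(-35) = (97*((1/2)/5))*(-35) = (97*((1/2)*(1/5)))*(-35) = (97*(1/10))*(-35) = (97/10)*(-35) = -679/2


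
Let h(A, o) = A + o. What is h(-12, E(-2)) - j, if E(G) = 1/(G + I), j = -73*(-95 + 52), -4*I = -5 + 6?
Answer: -28363/9 ≈ -3151.4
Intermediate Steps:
I = -1/4 (I = -(-5 + 6)/4 = -1/4*1 = -1/4 ≈ -0.25000)
j = 3139 (j = -73*(-43) = 3139)
E(G) = 1/(-1/4 + G) (E(G) = 1/(G - 1/4) = 1/(-1/4 + G))
h(-12, E(-2)) - j = (-12 + 4/(-1 + 4*(-2))) - 1*3139 = (-12 + 4/(-1 - 8)) - 3139 = (-12 + 4/(-9)) - 3139 = (-12 + 4*(-1/9)) - 3139 = (-12 - 4/9) - 3139 = -112/9 - 3139 = -28363/9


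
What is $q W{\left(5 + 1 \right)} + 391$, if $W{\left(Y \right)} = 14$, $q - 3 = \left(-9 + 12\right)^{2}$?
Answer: $559$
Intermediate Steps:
$q = 12$ ($q = 3 + \left(-9 + 12\right)^{2} = 3 + 3^{2} = 3 + 9 = 12$)
$q W{\left(5 + 1 \right)} + 391 = 12 \cdot 14 + 391 = 168 + 391 = 559$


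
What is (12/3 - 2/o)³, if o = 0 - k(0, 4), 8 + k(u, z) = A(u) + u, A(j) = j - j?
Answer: 3375/64 ≈ 52.734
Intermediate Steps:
A(j) = 0
k(u, z) = -8 + u (k(u, z) = -8 + (0 + u) = -8 + u)
o = 8 (o = 0 - (-8 + 0) = 0 - 1*(-8) = 0 + 8 = 8)
(12/3 - 2/o)³ = (12/3 - 2/8)³ = (12*(⅓) - 2*⅛)³ = (4 - ¼)³ = (15/4)³ = 3375/64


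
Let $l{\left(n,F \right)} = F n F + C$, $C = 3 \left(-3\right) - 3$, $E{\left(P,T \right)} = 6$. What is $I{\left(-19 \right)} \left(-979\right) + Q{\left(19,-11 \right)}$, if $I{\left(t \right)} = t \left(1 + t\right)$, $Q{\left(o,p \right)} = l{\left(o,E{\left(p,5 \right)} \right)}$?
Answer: $-334146$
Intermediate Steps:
$C = -12$ ($C = -9 - 3 = -12$)
$l{\left(n,F \right)} = -12 + n F^{2}$ ($l{\left(n,F \right)} = F n F - 12 = n F^{2} - 12 = -12 + n F^{2}$)
$Q{\left(o,p \right)} = -12 + 36 o$ ($Q{\left(o,p \right)} = -12 + o 6^{2} = -12 + o 36 = -12 + 36 o$)
$I{\left(-19 \right)} \left(-979\right) + Q{\left(19,-11 \right)} = - 19 \left(1 - 19\right) \left(-979\right) + \left(-12 + 36 \cdot 19\right) = \left(-19\right) \left(-18\right) \left(-979\right) + \left(-12 + 684\right) = 342 \left(-979\right) + 672 = -334818 + 672 = -334146$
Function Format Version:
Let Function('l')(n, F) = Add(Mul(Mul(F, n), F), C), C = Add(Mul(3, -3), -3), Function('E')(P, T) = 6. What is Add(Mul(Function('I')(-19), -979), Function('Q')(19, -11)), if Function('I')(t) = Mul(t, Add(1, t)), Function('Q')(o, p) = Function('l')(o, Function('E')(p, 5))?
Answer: -334146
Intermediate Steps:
C = -12 (C = Add(-9, -3) = -12)
Function('l')(n, F) = Add(-12, Mul(n, Pow(F, 2))) (Function('l')(n, F) = Add(Mul(Mul(F, n), F), -12) = Add(Mul(n, Pow(F, 2)), -12) = Add(-12, Mul(n, Pow(F, 2))))
Function('Q')(o, p) = Add(-12, Mul(36, o)) (Function('Q')(o, p) = Add(-12, Mul(o, Pow(6, 2))) = Add(-12, Mul(o, 36)) = Add(-12, Mul(36, o)))
Add(Mul(Function('I')(-19), -979), Function('Q')(19, -11)) = Add(Mul(Mul(-19, Add(1, -19)), -979), Add(-12, Mul(36, 19))) = Add(Mul(Mul(-19, -18), -979), Add(-12, 684)) = Add(Mul(342, -979), 672) = Add(-334818, 672) = -334146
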